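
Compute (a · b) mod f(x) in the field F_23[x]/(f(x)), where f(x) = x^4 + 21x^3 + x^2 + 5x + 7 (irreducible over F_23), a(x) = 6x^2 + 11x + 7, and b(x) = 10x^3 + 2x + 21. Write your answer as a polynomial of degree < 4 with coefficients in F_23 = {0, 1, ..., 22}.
a · b ≡ 22x^3 + 9x^2 + 9x + 9 (mod f(x))

Multiply in F_23[x]: a(x)·b(x) = (6x^2 + 11x + 7)·(10x^3 + 2x + 21) = 14x^5 + 18x^4 + 13x^3 + 10x^2 + 15x + 9. This has degree ≥ 4, so divide by f(x) over F_23: 14x^5 + 18x^4 + 13x^3 + 10x^2 + 15x + 9 = (14x)·(x^4 + 21x^3 + x^2 + 5x + 7) + (22x^3 + 9x^2 + 9x + 9). Hence a·b ≡ 22x^3 + 9x^2 + 9x + 9 (mod f). (F_23[x]/(f) is a field with 23^4 = 279841 elements since f is irreducible of degree 4.)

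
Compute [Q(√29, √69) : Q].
[Q(√29, √69) : Q] = 4

[Q(√29):Q] = 2 (min poly x^2 - 29, irreducible since 29 is squarefree > 1). For the top step, suppose √69 ∈ Q(√29), say √69 = c + d√29 with c, d ∈ Q. Squaring: 69 = c^2 + 29d^2 + 2cd√29. Since √29 ∉ Q this forces 2cd = 0. If d = 0 then √69 = c ∈ Q, contradicting 69 squarefree > 1. If c = 0 then 69 = 29d^2, so 29·69 = (29d)^2 is a perfect square in Q — but 29·69 = 2001 is not a perfect square (since 29 and 69 are distinct squarefree integers). Contradiction. Hence √69 ∉ Q(√29), so x^2 - 69 stays irreducible over Q(√29) and [Q(√29, √69) : Q(√29)] = 2. By the tower law, [Q(√29, √69) : Q] = 2 · 2 = 4.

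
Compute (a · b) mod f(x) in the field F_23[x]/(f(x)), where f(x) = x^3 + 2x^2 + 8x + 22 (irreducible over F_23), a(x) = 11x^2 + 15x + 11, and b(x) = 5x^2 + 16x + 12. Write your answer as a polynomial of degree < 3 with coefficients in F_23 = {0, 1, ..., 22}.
a · b ≡ 4x^2 + 19x + 20 (mod f(x))

Multiply in F_23[x]: a(x)·b(x) = (11x^2 + 15x + 11)·(5x^2 + 16x + 12) = 9x^4 + 21x^3 + 13x^2 + 11x + 17. This has degree ≥ 3, so divide by f(x) over F_23: 9x^4 + 21x^3 + 13x^2 + 11x + 17 = (9x + 3)·(x^3 + 2x^2 + 8x + 22) + (4x^2 + 19x + 20). Hence a·b ≡ 4x^2 + 19x + 20 (mod f). (F_23[x]/(f) is a field with 23^3 = 12167 elements since f is irreducible of degree 3.)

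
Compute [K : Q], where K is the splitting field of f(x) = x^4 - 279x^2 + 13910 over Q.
[K : Q] = 4

Solving the quadratic in x^2: x^2 = (279 ± √(279^2 - 4·13910))/2 = (279 ± √22201)/2 = (279 ± 149)/2, giving x^2 = 65 or x^2 = 214. So f(x) = (x^2 - 65)(x^2 - 214) and the roots of f are ±√65, ±√214. Hence the splitting field is K = Q(√65, √214). Since 65 and 214 are distinct squarefree integers > 1, their product 13910 is not a perfect square, so √214 ∉ Q(√65). By the tower law [K:Q] = [Q(√65,√214):Q(√65)] · [Q(√65):Q] = 2 · 2 = 4.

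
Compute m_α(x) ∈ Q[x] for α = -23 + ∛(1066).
m_α(x) = x^3 + 69x^2 + 1587x + 11101

Set β = α + 23 = ∛(1066), so β^3 = 1066. Then (α + 23)^3 - 1066 = 0, i.e. α is a root of g(x) = (x + 23)^3 - 1066 = x^3 + 69x^2 + 1587x + 11101. Since g(x) = h(x + 23) where h(x) = x^3 - 1066, and h is irreducible over Q (because 1066 is not a perfect cube, so h has no rational root, and a monic cubic with no rational root is irreducible), g is also irreducible (irreducibility is preserved under the substitution x → x + 23). Hence m_α(x) = x^3 + 69x^2 + 1587x + 11101.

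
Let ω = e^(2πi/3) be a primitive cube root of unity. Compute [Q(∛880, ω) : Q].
[Q(∛880, ω) : Q] = 6

[Q(∛880):Q] = 3 (min poly x^3 - 880, irreducible since 880 is not a perfect cube). [Q(ω):Q] = 2 (min poly x^2 + x + 1). Since Q(∛880) ⊂ R and ω ∉ R, we have ω ∉ Q(∛880), so x^2 + x + 1 remains irreducible over Q(∛880) and [Q(∛880, ω) : Q(∛880)] = 2. By the tower law, [Q(∛880, ω) : Q] = 3 · 2 = 6. (In fact Q(∛880, ω) is the splitting field of x^3 - 880 over Q.)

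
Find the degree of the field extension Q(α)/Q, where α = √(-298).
[Q(α):Q] = 2

[Q(α):Q] equals the degree of the minimal polynomial of α. Here α^2 = -298 and x^2 + 298 is irreducible (d = -298 is squarefree, ≠ 1, hence not a square), so deg(m_α) = 2. Thus [Q(α):Q] = 2.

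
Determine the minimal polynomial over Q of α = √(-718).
m_α(x) = x^2 + 718

α satisfies α^2 + 718 = 0, so x^2 + 718 annihilates α. Since d = -718 is squarefree and ≠ 1, it is not a perfect square in Q, so x^2 + 718 has no rational root and is therefore irreducible over Q (a degree-2 polynomial over a field is irreducible iff it has no root). Hence m_α(x) = x^2 + 718.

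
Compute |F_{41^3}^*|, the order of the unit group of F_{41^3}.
|F_{41^3}^*| = 68920

F_{41^3} has 41^3 = 68921 elements; its multiplicative group consists of all nonzero elements, so |F_{41^3}^*| = 68921 - 1 = 68920. (It is cyclic since any finite subgroup of the multiplicative group of a field is cyclic.)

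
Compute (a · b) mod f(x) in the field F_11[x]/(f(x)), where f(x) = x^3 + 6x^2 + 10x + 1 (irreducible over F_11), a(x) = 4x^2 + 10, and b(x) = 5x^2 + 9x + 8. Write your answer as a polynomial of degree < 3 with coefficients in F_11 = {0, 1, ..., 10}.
a · b ≡ x^2 + 8x + 10 (mod f(x))

Multiply in F_11[x]: a(x)·b(x) = (4x^2 + 10)·(5x^2 + 9x + 8) = 9x^4 + 3x^3 + 5x^2 + 2x + 3. This has degree ≥ 3, so divide by f(x) over F_11: 9x^4 + 3x^3 + 5x^2 + 2x + 3 = (9x + 4)·(x^3 + 6x^2 + 10x + 1) + (x^2 + 8x + 10). Hence a·b ≡ x^2 + 8x + 10 (mod f). (F_11[x]/(f) is a field with 11^3 = 1331 elements since f is irreducible of degree 3.)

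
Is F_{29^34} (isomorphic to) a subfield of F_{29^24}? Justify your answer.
No: F_{29^34} is not a subfield of F_{29^24}

F_{p^m} embeds in F_{p^n} iff m | n. Here 34 ∤ 24 (since 24 = 0·34 + 24 with remainder 24 ≠ 0), so F_{29^34} is not a subfield of F_{29^24}. Equivalently: if it were, the tower law would give 34 = [F_{29^34}:F_29] dividing [F_{29^24}:F_29] = 24, contradiction.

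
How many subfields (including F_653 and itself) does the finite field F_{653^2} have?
F_{653^2} has 2 subfields

The subfields of F_{p^n} are exactly the fields F_{p^d} for d | n (each is the fixed field of the unique index-d subgroup of Gal(F_{p^n}/F_p) ≅ Z/nZ). The divisors of n = 2 are {1, 2}, giving 2 subfields: F_{653^1}, F_{653^2}.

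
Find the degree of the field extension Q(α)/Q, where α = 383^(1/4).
[Q(α):Q] = 4

α is a root of x^4 - 383. By Eisenstein's criterion at the prime p = 383 (which divides the constant term 383 but p^2 = 146689 does not, since 383 is squarefree), x^4 - 383 is irreducible over Q. Hence [Q(α):Q] = 4.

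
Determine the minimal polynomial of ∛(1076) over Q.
m_α(x) = x^3 - 1076

α satisfies α^3 = 1076, so x^3 - 1076 annihilates α. By the rational root test, a rational root p/q (in lowest terms) of x^3 - 1076 would satisfy p^3 = 1076 q^3, forcing q = 1 and p^3 = 1076; but 1076 is not a perfect cube, contradiction. A monic cubic over Q with no rational root is irreducible (any nontrivial factorization would include a linear factor). Hence x^3 - 1076 is the minimal polynomial of α, and in particular [Q(α):Q] = 3.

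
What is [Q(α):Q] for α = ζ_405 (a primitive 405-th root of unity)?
[Q(α):Q] = 216

The minimal polynomial of ζ_405 over Q is the 405-th cyclotomic polynomial Φ_405(x), which is irreducible over Q and has degree φ(405) = 216. Hence [Q(α):Q] = φ(405) = 216.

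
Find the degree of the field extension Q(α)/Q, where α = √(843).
[Q(α):Q] = 2

[Q(α):Q] equals the degree of the minimal polynomial of α. Here α^2 = 843 and x^2 - 843 is irreducible (d = 843 is squarefree, ≠ 1, hence not a square), so deg(m_α) = 2. Thus [Q(α):Q] = 2.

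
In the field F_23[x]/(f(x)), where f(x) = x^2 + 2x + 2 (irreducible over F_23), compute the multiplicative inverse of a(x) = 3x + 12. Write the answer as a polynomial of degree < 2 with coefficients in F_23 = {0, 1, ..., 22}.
a(x)^(-1) ≡ 13x + 20 (mod f(x))

Since f is irreducible over F_23, F_23[x]/(f) is a field and a(x) ≠ 0 has an inverse. Apply the extended Euclidean algorithm to f(x) and a(x) in F_23[x]: f(x) = (8x + 7)·a(x) + (10). The last nonzero remainder is the constant 10 = gcd(f, a) in F_23. Back-substituting through the division chain expresses 10 = s(x)·a(x) + t(x)·f(x) with s(x) ≡ 15x + 16 (mod f), so (15x + 16)·a(x) ≡ 10 (mod f). Multiplying by 10^(-1) ≡ 7 in F_23 gives a(x)^(-1) ≡ 7·(15x + 16) ≡ 13x + 20 (mod f). Check: (3x + 12)·(13x + 20) = 16x^2 + 9x + 10 ≡ 1 (mod x^2 + 2x + 2).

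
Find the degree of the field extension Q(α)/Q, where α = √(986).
[Q(α):Q] = 2

[Q(α):Q] equals the degree of the minimal polynomial of α. Here α^2 = 986 and x^2 - 986 is irreducible (d = 986 is squarefree, ≠ 1, hence not a square), so deg(m_α) = 2. Thus [Q(α):Q] = 2.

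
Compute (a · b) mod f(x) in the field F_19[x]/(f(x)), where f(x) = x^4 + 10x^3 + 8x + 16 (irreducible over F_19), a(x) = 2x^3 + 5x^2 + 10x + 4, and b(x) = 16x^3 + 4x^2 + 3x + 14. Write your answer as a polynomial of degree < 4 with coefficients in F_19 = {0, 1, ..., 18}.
a · b ≡ 6x^3 + 16x^2 + 4x + 12 (mod f(x))

Multiply in F_19[x]: a(x)·b(x) = (2x^3 + 5x^2 + 10x + 4)·(16x^3 + 4x^2 + 3x + 14) = 13x^6 + 12x^5 + 15x^4 + 14x^3 + 2x^2 + 18. This has degree ≥ 4, so divide by f(x) over F_19: 13x^6 + 12x^5 + 15x^4 + 14x^3 + 2x^2 + 18 = (13x^2 + 15x + 17)·(x^4 + 10x^3 + 8x + 16) + (6x^3 + 16x^2 + 4x + 12). Hence a·b ≡ 6x^3 + 16x^2 + 4x + 12 (mod f). (F_19[x]/(f) is a field with 19^4 = 130321 elements since f is irreducible of degree 4.)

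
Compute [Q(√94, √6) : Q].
[Q(√94, √6) : Q] = 4

[Q(√94):Q] = 2 (min poly x^2 - 94, irreducible since 94 is squarefree > 1). For the top step, suppose √6 ∈ Q(√94), say √6 = c + d√94 with c, d ∈ Q. Squaring: 6 = c^2 + 94d^2 + 2cd√94. Since √94 ∉ Q this forces 2cd = 0. If d = 0 then √6 = c ∈ Q, contradicting 6 squarefree > 1. If c = 0 then 6 = 94d^2, so 94·6 = (94d)^2 is a perfect square in Q — but 94·6 = 564 is not a perfect square (since 94 and 6 are distinct squarefree integers). Contradiction. Hence √6 ∉ Q(√94), so x^2 - 6 stays irreducible over Q(√94) and [Q(√94, √6) : Q(√94)] = 2. By the tower law, [Q(√94, √6) : Q] = 2 · 2 = 4.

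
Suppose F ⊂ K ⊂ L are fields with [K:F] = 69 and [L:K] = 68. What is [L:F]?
[L:F] = 4692

The tower law says that for any tower of field extensions F ⊂ K ⊂ L with finite degrees, [L:F] = [L:K] · [K:F]. Here this gives [L:F] = 68 · 69 = 4692.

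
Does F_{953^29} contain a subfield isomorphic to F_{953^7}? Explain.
No: F_{953^7} is not a subfield of F_{953^29}

F_{p^m} embeds in F_{p^n} iff m | n. Here 7 ∤ 29 (since 29 = 4·7 + 1 with remainder 1 ≠ 0), so F_{953^7} is not a subfield of F_{953^29}. Equivalently: if it were, the tower law would give 7 = [F_{953^7}:F_953] dividing [F_{953^29}:F_953] = 29, contradiction.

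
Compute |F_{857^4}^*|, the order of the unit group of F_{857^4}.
|F_{857^4}^*| = 539415333600

F_{857^4} has 857^4 = 539415333601 elements; its multiplicative group consists of all nonzero elements, so |F_{857^4}^*| = 539415333601 - 1 = 539415333600. (It is cyclic since any finite subgroup of the multiplicative group of a field is cyclic.)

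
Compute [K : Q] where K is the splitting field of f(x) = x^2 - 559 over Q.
[K : Q] = 2

f(x) = x^2 - 559 factors as (x - √559)(x + √559). The splitting field is K = Q(√559). Since 559 is squarefree and > 1, it is not a perfect square, so x^2 - 559 is irreducible over Q and [Q(√559) : Q] = 2. Hence [K : Q] = 2.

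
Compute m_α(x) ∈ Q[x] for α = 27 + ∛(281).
m_α(x) = x^3 - 81x^2 + 2187x - 19964

Set β = α - 27 = ∛(281), so β^3 = 281. Then (α - 27)^3 - 281 = 0, i.e. α is a root of g(x) = (x - 27)^3 - 281 = x^3 - 81x^2 + 2187x - 19964. Since g(x) = h(x - 27) where h(x) = x^3 - 281, and h is irreducible over Q (because 281 is not a perfect cube, so h has no rational root, and a monic cubic with no rational root is irreducible), g is also irreducible (irreducibility is preserved under the substitution x → x - 27). Hence m_α(x) = x^3 - 81x^2 + 2187x - 19964.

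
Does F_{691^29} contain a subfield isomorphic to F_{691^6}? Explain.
No: F_{691^6} is not a subfield of F_{691^29}

F_{p^m} embeds in F_{p^n} iff m | n. Here 6 ∤ 29 (since 29 = 4·6 + 5 with remainder 5 ≠ 0), so F_{691^6} is not a subfield of F_{691^29}. Equivalently: if it were, the tower law would give 6 = [F_{691^6}:F_691] dividing [F_{691^29}:F_691] = 29, contradiction.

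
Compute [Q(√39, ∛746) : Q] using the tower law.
[Q(√39, ∛746) : Q] = 6

Let L = Q(√39, ∛746). Since Q(√39) ⊂ L and [Q(√39):Q] = 2, the tower law gives 2 | [L:Q]. Likewise Q(∛746) ⊂ L with [Q(∛746):Q] = 3 (because 746 is not a perfect cube), so 3 | [L:Q]. As gcd(2,3) = 1, [L:Q] is divisible by 6. Conversely L is generated over Q by √39 and ∛746, so [L:Q] ≤ 2·3 = 6. Therefore [Q(√39, ∛746) : Q] = 6.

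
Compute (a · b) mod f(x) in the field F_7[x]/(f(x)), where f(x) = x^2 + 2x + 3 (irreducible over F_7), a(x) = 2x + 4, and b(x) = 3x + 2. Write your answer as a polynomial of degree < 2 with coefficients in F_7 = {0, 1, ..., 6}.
a · b ≡ 4x + 4 (mod f(x))

Multiply in F_7[x]: a(x)·b(x) = (2x + 4)·(3x + 2) = 6x^2 + 2x + 1. This has degree ≥ 2, so divide by f(x) over F_7: 6x^2 + 2x + 1 = (6)·(x^2 + 2x + 3) + (4x + 4). Hence a·b ≡ 4x + 4 (mod f). (F_7[x]/(f) is a field with 7^2 = 49 elements since f is irreducible of degree 2.)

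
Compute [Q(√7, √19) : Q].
[Q(√7, √19) : Q] = 4

[Q(√7):Q] = 2 (min poly x^2 - 7, irreducible since 7 is squarefree > 1). For the top step, suppose √19 ∈ Q(√7), say √19 = c + d√7 with c, d ∈ Q. Squaring: 19 = c^2 + 7d^2 + 2cd√7. Since √7 ∉ Q this forces 2cd = 0. If d = 0 then √19 = c ∈ Q, contradicting 19 squarefree > 1. If c = 0 then 19 = 7d^2, so 7·19 = (7d)^2 is a perfect square in Q — but 7·19 = 133 is not a perfect square (since 7 and 19 are distinct squarefree integers). Contradiction. Hence √19 ∉ Q(√7), so x^2 - 19 stays irreducible over Q(√7) and [Q(√7, √19) : Q(√7)] = 2. By the tower law, [Q(√7, √19) : Q] = 2 · 2 = 4.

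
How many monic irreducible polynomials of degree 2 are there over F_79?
There are 3081 monic irreducible polynomials of degree 2 over F_79

Each element of F_{79^2} that lies in no proper subfield is a root of exactly one monic irreducible of degree 2 over F_79, and each such polynomial has 2 distinct roots in F_{79^2}. By Möbius inversion the count is N_79(2) = (1/2) Σ_{d|2} μ(2/d) · 79^d = (1/2)(μ(2)·79^1 + μ(1)·79^2) = 6162/2 = 3081.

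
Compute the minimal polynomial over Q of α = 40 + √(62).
m_α(x) = x^2 - 80x + 1538

From α - 40 = √(62), squaring gives (α - 40)^2 = 62, i.e. α^2 - 80α + 1600 = 62, so α^2 - 80α + 1538 = 0. The discriminant of x^2 - 80x + 1538 is (-80)^2 - 4·(1538) = 6400 - 6152 = 248, and 4·(62) is not a perfect square in Q since 62 is squarefree and ≠ 1. Hence x^2 - 80x + 1538 is irreducible over Q and is the minimal polynomial of α.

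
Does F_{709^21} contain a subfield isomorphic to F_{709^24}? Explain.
No: F_{709^24} is not a subfield of F_{709^21}

F_{p^m} embeds in F_{p^n} iff m | n. Here 24 ∤ 21 (since 21 = 0·24 + 21 with remainder 21 ≠ 0), so F_{709^24} is not a subfield of F_{709^21}. Equivalently: if it were, the tower law would give 24 = [F_{709^24}:F_709] dividing [F_{709^21}:F_709] = 21, contradiction.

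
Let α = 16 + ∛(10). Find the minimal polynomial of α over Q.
m_α(x) = x^3 - 48x^2 + 768x - 4106

Set β = α - 16 = ∛(10), so β^3 = 10. Then (α - 16)^3 - 10 = 0, i.e. α is a root of g(x) = (x - 16)^3 - 10 = x^3 - 48x^2 + 768x - 4106. Since g(x) = h(x - 16) where h(x) = x^3 - 10, and h is irreducible over Q (because 10 is not a perfect cube, so h has no rational root, and a monic cubic with no rational root is irreducible), g is also irreducible (irreducibility is preserved under the substitution x → x - 16). Hence m_α(x) = x^3 - 48x^2 + 768x - 4106.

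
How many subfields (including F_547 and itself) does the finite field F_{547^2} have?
F_{547^2} has 2 subfields

The subfields of F_{p^n} are exactly the fields F_{p^d} for d | n (each is the fixed field of the unique index-d subgroup of Gal(F_{p^n}/F_p) ≅ Z/nZ). The divisors of n = 2 are {1, 2}, giving 2 subfields: F_{547^1}, F_{547^2}.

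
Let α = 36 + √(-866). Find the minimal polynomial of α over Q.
m_α(x) = x^2 - 72x + 2162

From α - 36 = √(-866), squaring gives (α - 36)^2 = -866, i.e. α^2 - 72α + 1296 = -866, so α^2 - 72α + 2162 = 0. The discriminant of x^2 - 72x + 2162 is (-72)^2 - 4·(2162) = 5184 - 8648 = -3464, and 4·(-866) is not a perfect square in Q since -866 is squarefree and ≠ 1. Hence x^2 - 72x + 2162 is irreducible over Q and is the minimal polynomial of α.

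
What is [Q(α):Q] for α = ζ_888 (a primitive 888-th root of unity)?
[Q(α):Q] = 288

The minimal polynomial of ζ_888 over Q is the 888-th cyclotomic polynomial Φ_888(x), which is irreducible over Q and has degree φ(888) = 288. Hence [Q(α):Q] = φ(888) = 288.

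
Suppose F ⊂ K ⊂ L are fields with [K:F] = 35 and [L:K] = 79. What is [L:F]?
[L:F] = 2765

The tower law says that for any tower of field extensions F ⊂ K ⊂ L with finite degrees, [L:F] = [L:K] · [K:F]. Here this gives [L:F] = 79 · 35 = 2765.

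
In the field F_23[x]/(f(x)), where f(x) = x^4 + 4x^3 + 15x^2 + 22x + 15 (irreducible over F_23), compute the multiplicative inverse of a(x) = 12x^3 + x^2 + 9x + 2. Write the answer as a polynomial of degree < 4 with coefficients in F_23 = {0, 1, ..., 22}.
a(x)^(-1) ≡ 10x^3 + 12x^2 + 5x + 14 (mod f(x))

Since f is irreducible over F_23, F_23[x]/(f) is a field and a(x) ≠ 0 has an inverse. Apply the extended Euclidean algorithm to f(x) and a(x) in F_23[x]: f(x) = (2x + 4)·a(x) + (16x^2 + 5x + 7);  a(x) = (18x + 16)·(16x^2 + 5x + 7) + (10x + 5);  (16x^2 + 5x + 7) = (20x + 2)·(10x + 5) + (20). The last nonzero remainder is the constant 20 = gcd(f, a) in F_23. Back-substituting through the division chain expresses 20 = s(x)·a(x) + t(x)·f(x) with s(x) ≡ 16x^3 + 10x^2 + 8x + 4 (mod f), so (16x^3 + 10x^2 + 8x + 4)·a(x) ≡ 20 (mod f). Multiplying by 20^(-1) ≡ 15 in F_23 gives a(x)^(-1) ≡ 15·(16x^3 + 10x^2 + 8x + 4) ≡ 10x^3 + 12x^2 + 5x + 14 (mod f). Check: (12x^3 + x^2 + 9x + 2)·(10x^3 + 12x^2 + 5x + 14) = 5x^6 + 16x^5 + x^4 + 2x^3 + 14x^2 + 21x + 5 ≡ 1 (mod x^4 + 4x^3 + 15x^2 + 22x + 15).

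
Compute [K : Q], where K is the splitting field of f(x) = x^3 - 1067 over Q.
[K : Q] = 6

The roots of x^3 - 1067 are ∛1067, ω∛1067, ω^2∛1067 where ω = e^(2πi/3) is a primitive cube root of unity, so K = Q(∛1067, ω). Now [Q(∛1067):Q] = 3 (since 1067 is not a perfect cube, x^3 - 1067 is irreducible) and [Q(ω):Q] = 2. Both 2 and 3 divide [K:Q], and [K:Q] ≤ 3·2 = 6, so [K:Q] = 6. (Equivalently: Q(∛1067) ⊂ R but ω ∉ R, so [K : Q(∛1067)] = 2.)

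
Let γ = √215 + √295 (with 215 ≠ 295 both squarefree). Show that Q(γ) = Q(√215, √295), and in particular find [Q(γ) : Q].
[Q(γ) : Q] = 4 (equivalently, Q(γ) = Q(√215, √295))

Obviously Q(γ) ⊆ Q(√215, √295), and [Q(√215, √295):Q] = 4 (since 215, 295 are distinct squarefree integers > 1 with 63425 not a perfect square). To show equality we compute the minimal polynomial of γ. From γ = √215 + √295: γ^2 = 215 + 2√(63425) + 295 = 510 + 2√(63425), so γ^2 - 510 = 2√(63425); squaring, (γ^2 - 510)^2 = 4·63425, i.e. γ^4 - 1020γ^2 + 260100 - 253700 = 0, i.e. γ^4 - 1020γ^2 + 6400 = 0. So γ is a root of x^4 - 1020x^2 + 6400. This polynomial is irreducible over Q: it has no rational root (each ±√215 ± √295 is irrational), and any factorization into two quadratics over Q would force √(63425) ∈ Q (pairing opposite roots) or √215, √295 ∈ Q (other pairings), all impossible. Hence [Q(γ):Q] = 4 = [Q(√215, √295):Q], so Q(γ) = Q(√215, √295).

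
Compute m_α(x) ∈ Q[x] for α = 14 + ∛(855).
m_α(x) = x^3 - 42x^2 + 588x - 3599

Set β = α - 14 = ∛(855), so β^3 = 855. Then (α - 14)^3 - 855 = 0, i.e. α is a root of g(x) = (x - 14)^3 - 855 = x^3 - 42x^2 + 588x - 3599. Since g(x) = h(x - 14) where h(x) = x^3 - 855, and h is irreducible over Q (because 855 is not a perfect cube, so h has no rational root, and a monic cubic with no rational root is irreducible), g is also irreducible (irreducibility is preserved under the substitution x → x - 14). Hence m_α(x) = x^3 - 42x^2 + 588x - 3599.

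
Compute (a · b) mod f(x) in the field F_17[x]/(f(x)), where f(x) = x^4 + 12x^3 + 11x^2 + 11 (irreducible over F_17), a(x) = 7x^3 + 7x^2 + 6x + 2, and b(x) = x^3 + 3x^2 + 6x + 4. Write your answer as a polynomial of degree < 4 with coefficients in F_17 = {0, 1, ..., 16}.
a · b ≡ 14x^3 + 16x^2 + 6x + 14 (mod f(x))

Multiply in F_17[x]: a(x)·b(x) = (7x^3 + 7x^2 + 6x + 2)·(x^3 + 3x^2 + 6x + 4) = 7x^6 + 11x^5 + x^4 + 5x^3 + 2x^2 + 2x + 8. This has degree ≥ 4, so divide by f(x) over F_17: 7x^6 + 11x^5 + x^4 + 5x^3 + 2x^2 + 2x + 8 = (7x^2 + 12x + 1)·(x^4 + 12x^3 + 11x^2 + 11) + (14x^3 + 16x^2 + 6x + 14). Hence a·b ≡ 14x^3 + 16x^2 + 6x + 14 (mod f). (F_17[x]/(f) is a field with 17^4 = 83521 elements since f is irreducible of degree 4.)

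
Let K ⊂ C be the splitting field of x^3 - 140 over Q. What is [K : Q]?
[K : Q] = 6

The roots of x^3 - 140 are ∛140, ω∛140, ω^2∛140 where ω = e^(2πi/3) is a primitive cube root of unity, so K = Q(∛140, ω). Now [Q(∛140):Q] = 3 (since 140 is not a perfect cube, x^3 - 140 is irreducible) and [Q(ω):Q] = 2. Both 2 and 3 divide [K:Q], and [K:Q] ≤ 3·2 = 6, so [K:Q] = 6. (Equivalently: Q(∛140) ⊂ R but ω ∉ R, so [K : Q(∛140)] = 2.)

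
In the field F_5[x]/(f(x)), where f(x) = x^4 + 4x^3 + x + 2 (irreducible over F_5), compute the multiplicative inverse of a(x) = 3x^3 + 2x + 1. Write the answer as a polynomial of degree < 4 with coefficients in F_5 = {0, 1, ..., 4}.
a(x)^(-1) ≡ x^3 + 3x^2 + 4 (mod f(x))

Since f is irreducible over F_5, F_5[x]/(f) is a field and a(x) ≠ 0 has an inverse. Apply the extended Euclidean algorithm to f(x) and a(x) in F_5[x]: f(x) = (2x + 3)·a(x) + (x^2 + 3x + 4);  a(x) = (3x + 1)·(x^2 + 3x + 4) + (2x + 2);  (x^2 + 3x + 4) = (3x + 1)·(2x + 2) + (2). The last nonzero remainder is the constant 2 = gcd(f, a) in F_5. Back-substituting through the division chain expresses 2 = s(x)·a(x) + t(x)·f(x) with s(x) ≡ 2x^3 + x^2 + 3 (mod f), so (2x^3 + x^2 + 3)·a(x) ≡ 2 (mod f). Multiplying by 2^(-1) ≡ 3 in F_5 gives a(x)^(-1) ≡ 3·(2x^3 + x^2 + 3) ≡ x^3 + 3x^2 + 4 (mod f). Check: (3x^3 + 2x + 1)·(x^3 + 3x^2 + 4) = 3x^6 + 4x^5 + 2x^4 + 4x^3 + 3x^2 + 3x + 4 ≡ 1 (mod x^4 + 4x^3 + x + 2).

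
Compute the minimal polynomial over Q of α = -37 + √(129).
m_α(x) = x^2 + 74x + 1240

From α + 37 = √(129), squaring gives (α + 37)^2 = 129, i.e. α^2 + 74α + 1369 = 129, so α^2 + 74α + 1240 = 0. The discriminant of x^2 + 74x + 1240 is (74)^2 - 4·(1240) = 5476 - 4960 = 516, and 4·(129) is not a perfect square in Q since 129 is squarefree and ≠ 1. Hence x^2 + 74x + 1240 is irreducible over Q and is the minimal polynomial of α.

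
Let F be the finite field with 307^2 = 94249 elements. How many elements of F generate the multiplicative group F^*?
There are φ(94248) = 23040 primitive elements

F_q^* is cyclic of order q - 1 = 94248. A cyclic group of order m has exactly φ(m) generators. Here m = 94248 = 2^3 · 3^2 · 7 · 11 · 17, so the number of primitive elements is φ(94248) = 23040.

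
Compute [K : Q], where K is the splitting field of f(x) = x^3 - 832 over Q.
[K : Q] = 6

The roots of x^3 - 832 are ∛832, ω∛832, ω^2∛832 where ω = e^(2πi/3) is a primitive cube root of unity, so K = Q(∛832, ω). Now [Q(∛832):Q] = 3 (since 832 is not a perfect cube, x^3 - 832 is irreducible) and [Q(ω):Q] = 2. Both 2 and 3 divide [K:Q], and [K:Q] ≤ 3·2 = 6, so [K:Q] = 6. (Equivalently: Q(∛832) ⊂ R but ω ∉ R, so [K : Q(∛832)] = 2.)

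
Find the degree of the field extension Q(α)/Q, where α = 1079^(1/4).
[Q(α):Q] = 4

α is a root of x^4 - 1079. By Eisenstein's criterion at the prime p = 13 (which divides the constant term 1079 but p^2 = 169 does not, since 1079 is squarefree), x^4 - 1079 is irreducible over Q. Hence [Q(α):Q] = 4.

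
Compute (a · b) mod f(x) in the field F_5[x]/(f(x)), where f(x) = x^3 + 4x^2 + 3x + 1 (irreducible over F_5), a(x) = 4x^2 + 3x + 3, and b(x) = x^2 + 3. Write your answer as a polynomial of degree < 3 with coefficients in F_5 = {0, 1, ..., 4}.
a · b ≡ 4x + 2 (mod f(x))

Multiply in F_5[x]: a(x)·b(x) = (4x^2 + 3x + 3)·(x^2 + 3) = 4x^4 + 3x^3 + 4x + 4. This has degree ≥ 3, so divide by f(x) over F_5: 4x^4 + 3x^3 + 4x + 4 = (4x + 2)·(x^3 + 4x^2 + 3x + 1) + (4x + 2). Hence a·b ≡ 4x + 2 (mod f). (F_5[x]/(f) is a field with 5^3 = 125 elements since f is irreducible of degree 3.)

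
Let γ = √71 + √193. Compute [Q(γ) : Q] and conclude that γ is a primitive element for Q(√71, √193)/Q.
[Q(γ) : Q] = 4 (equivalently, Q(γ) = Q(√71, √193))

Obviously Q(γ) ⊆ Q(√71, √193), and [Q(√71, √193):Q] = 4 (since 71, 193 are distinct squarefree integers > 1 with 13703 not a perfect square). To show equality we compute the minimal polynomial of γ. From γ = √71 + √193: γ^2 = 71 + 2√(13703) + 193 = 264 + 2√(13703), so γ^2 - 264 = 2√(13703); squaring, (γ^2 - 264)^2 = 4·13703, i.e. γ^4 - 528γ^2 + 69696 - 54812 = 0, i.e. γ^4 - 528γ^2 + 14884 = 0. So γ is a root of x^4 - 528x^2 + 14884. This polynomial is irreducible over Q: it has no rational root (each ±√71 ± √193 is irrational), and any factorization into two quadratics over Q would force √(13703) ∈ Q (pairing opposite roots) or √71, √193 ∈ Q (other pairings), all impossible. Hence [Q(γ):Q] = 4 = [Q(√71, √193):Q], so Q(γ) = Q(√71, √193).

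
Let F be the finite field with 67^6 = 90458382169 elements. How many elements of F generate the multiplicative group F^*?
There are φ(90458382168) = 21395404800 primitive elements

F_q^* is cyclic of order q - 1 = 90458382168. A cyclic group of order m has exactly φ(m) generators. Here m = 90458382168 = 2^3 · 3^2 · 7^2 · 11 · 17 · 31 · 4423, so the number of primitive elements is φ(90458382168) = 21395404800.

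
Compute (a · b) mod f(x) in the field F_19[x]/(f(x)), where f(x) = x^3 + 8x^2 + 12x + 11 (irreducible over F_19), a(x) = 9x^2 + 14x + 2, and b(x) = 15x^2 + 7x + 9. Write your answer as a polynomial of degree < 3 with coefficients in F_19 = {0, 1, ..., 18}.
a · b ≡ 10x^2 + 17x + 3 (mod f(x))

Multiply in F_19[x]: a(x)·b(x) = (9x^2 + 14x + 2)·(15x^2 + 7x + 9) = 2x^4 + 7x^3 + 7x + 18. This has degree ≥ 3, so divide by f(x) over F_19: 2x^4 + 7x^3 + 7x + 18 = (2x + 10)·(x^3 + 8x^2 + 12x + 11) + (10x^2 + 17x + 3). Hence a·b ≡ 10x^2 + 17x + 3 (mod f). (F_19[x]/(f) is a field with 19^3 = 6859 elements since f is irreducible of degree 3.)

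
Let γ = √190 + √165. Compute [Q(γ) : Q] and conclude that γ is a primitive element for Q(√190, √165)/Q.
[Q(γ) : Q] = 4 (equivalently, Q(γ) = Q(√190, √165))

Obviously Q(γ) ⊆ Q(√190, √165), and [Q(√190, √165):Q] = 4 (since 190, 165 are distinct squarefree integers > 1 with 31350 not a perfect square). To show equality we compute the minimal polynomial of γ. From γ = √190 + √165: γ^2 = 190 + 2√(31350) + 165 = 355 + 2√(31350), so γ^2 - 355 = 2√(31350); squaring, (γ^2 - 355)^2 = 4·31350, i.e. γ^4 - 710γ^2 + 126025 - 125400 = 0, i.e. γ^4 - 710γ^2 + 625 = 0. So γ is a root of x^4 - 710x^2 + 625. This polynomial is irreducible over Q: it has no rational root (each ±√190 ± √165 is irrational), and any factorization into two quadratics over Q would force √(31350) ∈ Q (pairing opposite roots) or √190, √165 ∈ Q (other pairings), all impossible. Hence [Q(γ):Q] = 4 = [Q(√190, √165):Q], so Q(γ) = Q(√190, √165).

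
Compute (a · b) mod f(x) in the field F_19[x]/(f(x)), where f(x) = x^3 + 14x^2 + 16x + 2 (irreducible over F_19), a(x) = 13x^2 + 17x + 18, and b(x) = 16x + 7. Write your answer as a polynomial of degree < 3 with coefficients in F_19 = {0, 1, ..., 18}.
a · b ≡ 16x^2 + 5x + 14 (mod f(x))

Multiply in F_19[x]: a(x)·b(x) = (13x^2 + 17x + 18)·(16x + 7) = 18x^3 + 2x^2 + 8x + 12. This has degree ≥ 3, so divide by f(x) over F_19: 18x^3 + 2x^2 + 8x + 12 = (18)·(x^3 + 14x^2 + 16x + 2) + (16x^2 + 5x + 14). Hence a·b ≡ 16x^2 + 5x + 14 (mod f). (F_19[x]/(f) is a field with 19^3 = 6859 elements since f is irreducible of degree 3.)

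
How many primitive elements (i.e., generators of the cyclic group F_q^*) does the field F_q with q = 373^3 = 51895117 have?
There are φ(51895116) = 13063680 primitive elements

F_q^* is cyclic of order q - 1 = 51895116. A cyclic group of order m has exactly φ(m) generators. Here m = 51895116 = 2^2 · 3^2 · 7^2 · 13 · 31 · 73, so the number of primitive elements is φ(51895116) = 13063680.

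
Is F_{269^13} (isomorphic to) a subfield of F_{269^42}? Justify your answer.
No: F_{269^13} is not a subfield of F_{269^42}

F_{p^m} embeds in F_{p^n} iff m | n. Here 13 ∤ 42 (since 42 = 3·13 + 3 with remainder 3 ≠ 0), so F_{269^13} is not a subfield of F_{269^42}. Equivalently: if it were, the tower law would give 13 = [F_{269^13}:F_269] dividing [F_{269^42}:F_269] = 42, contradiction.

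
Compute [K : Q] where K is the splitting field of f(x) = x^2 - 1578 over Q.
[K : Q] = 2

f(x) = x^2 - 1578 factors as (x - √1578)(x + √1578). The splitting field is K = Q(√1578). Since 1578 is squarefree and > 1, it is not a perfect square, so x^2 - 1578 is irreducible over Q and [Q(√1578) : Q] = 2. Hence [K : Q] = 2.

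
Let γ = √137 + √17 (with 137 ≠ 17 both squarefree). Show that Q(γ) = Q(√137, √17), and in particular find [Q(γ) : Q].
[Q(γ) : Q] = 4 (equivalently, Q(γ) = Q(√137, √17))

Obviously Q(γ) ⊆ Q(√137, √17), and [Q(√137, √17):Q] = 4 (since 137, 17 are distinct squarefree integers > 1 with 2329 not a perfect square). To show equality we compute the minimal polynomial of γ. From γ = √137 + √17: γ^2 = 137 + 2√(2329) + 17 = 154 + 2√(2329), so γ^2 - 154 = 2√(2329); squaring, (γ^2 - 154)^2 = 4·2329, i.e. γ^4 - 308γ^2 + 23716 - 9316 = 0, i.e. γ^4 - 308γ^2 + 14400 = 0. So γ is a root of x^4 - 308x^2 + 14400. This polynomial is irreducible over Q: it has no rational root (each ±√137 ± √17 is irrational), and any factorization into two quadratics over Q would force √(2329) ∈ Q (pairing opposite roots) or √137, √17 ∈ Q (other pairings), all impossible. Hence [Q(γ):Q] = 4 = [Q(√137, √17):Q], so Q(γ) = Q(√137, √17).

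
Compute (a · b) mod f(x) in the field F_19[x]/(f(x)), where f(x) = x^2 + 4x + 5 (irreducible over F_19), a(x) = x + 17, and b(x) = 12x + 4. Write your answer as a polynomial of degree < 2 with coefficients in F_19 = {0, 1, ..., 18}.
a · b ≡ 8x + 8 (mod f(x))

Multiply in F_19[x]: a(x)·b(x) = (x + 17)·(12x + 4) = 12x^2 + 18x + 11. This has degree ≥ 2, so divide by f(x) over F_19: 12x^2 + 18x + 11 = (12)·(x^2 + 4x + 5) + (8x + 8). Hence a·b ≡ 8x + 8 (mod f). (F_19[x]/(f) is a field with 19^2 = 361 elements since f is irreducible of degree 2.)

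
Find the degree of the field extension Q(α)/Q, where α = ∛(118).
[Q(α):Q] = 3

The minimal polynomial of α is x^3 - 118, irreducible over Q since 118 is not a perfect cube (so x^3 - 118 has no rational root). Hence [Q(α):Q] = deg(m_α) = 3.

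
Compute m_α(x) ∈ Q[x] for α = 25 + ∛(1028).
m_α(x) = x^3 - 75x^2 + 1875x - 16653

Set β = α - 25 = ∛(1028), so β^3 = 1028. Then (α - 25)^3 - 1028 = 0, i.e. α is a root of g(x) = (x - 25)^3 - 1028 = x^3 - 75x^2 + 1875x - 16653. Since g(x) = h(x - 25) where h(x) = x^3 - 1028, and h is irreducible over Q (because 1028 is not a perfect cube, so h has no rational root, and a monic cubic with no rational root is irreducible), g is also irreducible (irreducibility is preserved under the substitution x → x - 25). Hence m_α(x) = x^3 - 75x^2 + 1875x - 16653.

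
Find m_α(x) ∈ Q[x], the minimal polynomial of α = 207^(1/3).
m_α(x) = x^3 - 207

α satisfies α^3 = 207, so x^3 - 207 annihilates α. By the rational root test, a rational root p/q (in lowest terms) of x^3 - 207 would satisfy p^3 = 207 q^3, forcing q = 1 and p^3 = 207; but 207 is not a perfect cube, contradiction. A monic cubic over Q with no rational root is irreducible (any nontrivial factorization would include a linear factor). Hence x^3 - 207 is the minimal polynomial of α, and in particular [Q(α):Q] = 3.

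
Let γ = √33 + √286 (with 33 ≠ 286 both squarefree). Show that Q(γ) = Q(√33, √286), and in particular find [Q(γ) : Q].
[Q(γ) : Q] = 4 (equivalently, Q(γ) = Q(√33, √286))

Obviously Q(γ) ⊆ Q(√33, √286), and [Q(√33, √286):Q] = 4 (since 33, 286 are distinct squarefree integers > 1 with 9438 not a perfect square). To show equality we compute the minimal polynomial of γ. From γ = √33 + √286: γ^2 = 33 + 2√(9438) + 286 = 319 + 2√(9438), so γ^2 - 319 = 2√(9438); squaring, (γ^2 - 319)^2 = 4·9438, i.e. γ^4 - 638γ^2 + 101761 - 37752 = 0, i.e. γ^4 - 638γ^2 + 64009 = 0. So γ is a root of x^4 - 638x^2 + 64009. This polynomial is irreducible over Q: it has no rational root (each ±√33 ± √286 is irrational), and any factorization into two quadratics over Q would force √(9438) ∈ Q (pairing opposite roots) or √33, √286 ∈ Q (other pairings), all impossible. Hence [Q(γ):Q] = 4 = [Q(√33, √286):Q], so Q(γ) = Q(√33, √286).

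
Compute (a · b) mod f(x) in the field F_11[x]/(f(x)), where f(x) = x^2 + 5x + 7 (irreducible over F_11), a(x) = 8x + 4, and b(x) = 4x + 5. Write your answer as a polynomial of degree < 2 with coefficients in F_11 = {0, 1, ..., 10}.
a · b ≡ 6x + 5 (mod f(x))

Multiply in F_11[x]: a(x)·b(x) = (8x + 4)·(4x + 5) = 10x^2 + x + 9. This has degree ≥ 2, so divide by f(x) over F_11: 10x^2 + x + 9 = (10)·(x^2 + 5x + 7) + (6x + 5). Hence a·b ≡ 6x + 5 (mod f). (F_11[x]/(f) is a field with 11^2 = 121 elements since f is irreducible of degree 2.)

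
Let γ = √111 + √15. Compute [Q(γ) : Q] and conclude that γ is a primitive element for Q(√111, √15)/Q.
[Q(γ) : Q] = 4 (equivalently, Q(γ) = Q(√111, √15))

Obviously Q(γ) ⊆ Q(√111, √15), and [Q(√111, √15):Q] = 4 (since 111, 15 are distinct squarefree integers > 1 with 1665 not a perfect square). To show equality we compute the minimal polynomial of γ. From γ = √111 + √15: γ^2 = 111 + 2√(1665) + 15 = 126 + 2√(1665), so γ^2 - 126 = 2√(1665); squaring, (γ^2 - 126)^2 = 4·1665, i.e. γ^4 - 252γ^2 + 15876 - 6660 = 0, i.e. γ^4 - 252γ^2 + 9216 = 0. So γ is a root of x^4 - 252x^2 + 9216. This polynomial is irreducible over Q: it has no rational root (each ±√111 ± √15 is irrational), and any factorization into two quadratics over Q would force √(1665) ∈ Q (pairing opposite roots) or √111, √15 ∈ Q (other pairings), all impossible. Hence [Q(γ):Q] = 4 = [Q(√111, √15):Q], so Q(γ) = Q(√111, √15).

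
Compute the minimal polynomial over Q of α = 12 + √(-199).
m_α(x) = x^2 - 24x + 343

From α - 12 = √(-199), squaring gives (α - 12)^2 = -199, i.e. α^2 - 24α + 144 = -199, so α^2 - 24α + 343 = 0. The discriminant of x^2 - 24x + 343 is (-24)^2 - 4·(343) = 576 - 1372 = -796, and 4·(-199) is not a perfect square in Q since -199 is squarefree and ≠ 1. Hence x^2 - 24x + 343 is irreducible over Q and is the minimal polynomial of α.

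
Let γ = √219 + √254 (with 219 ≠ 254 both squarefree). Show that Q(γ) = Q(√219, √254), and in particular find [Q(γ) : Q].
[Q(γ) : Q] = 4 (equivalently, Q(γ) = Q(√219, √254))

Obviously Q(γ) ⊆ Q(√219, √254), and [Q(√219, √254):Q] = 4 (since 219, 254 are distinct squarefree integers > 1 with 55626 not a perfect square). To show equality we compute the minimal polynomial of γ. From γ = √219 + √254: γ^2 = 219 + 2√(55626) + 254 = 473 + 2√(55626), so γ^2 - 473 = 2√(55626); squaring, (γ^2 - 473)^2 = 4·55626, i.e. γ^4 - 946γ^2 + 223729 - 222504 = 0, i.e. γ^4 - 946γ^2 + 1225 = 0. So γ is a root of x^4 - 946x^2 + 1225. This polynomial is irreducible over Q: it has no rational root (each ±√219 ± √254 is irrational), and any factorization into two quadratics over Q would force √(55626) ∈ Q (pairing opposite roots) or √219, √254 ∈ Q (other pairings), all impossible. Hence [Q(γ):Q] = 4 = [Q(√219, √254):Q], so Q(γ) = Q(√219, √254).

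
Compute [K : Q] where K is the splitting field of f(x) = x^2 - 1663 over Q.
[K : Q] = 2

f(x) = x^2 - 1663 factors as (x - √1663)(x + √1663). The splitting field is K = Q(√1663). Since 1663 is squarefree and > 1, it is not a perfect square, so x^2 - 1663 is irreducible over Q and [Q(√1663) : Q] = 2. Hence [K : Q] = 2.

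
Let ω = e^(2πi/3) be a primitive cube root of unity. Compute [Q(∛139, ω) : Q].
[Q(∛139, ω) : Q] = 6

[Q(∛139):Q] = 3 (min poly x^3 - 139, irreducible since 139 is not a perfect cube). [Q(ω):Q] = 2 (min poly x^2 + x + 1). Since Q(∛139) ⊂ R and ω ∉ R, we have ω ∉ Q(∛139), so x^2 + x + 1 remains irreducible over Q(∛139) and [Q(∛139, ω) : Q(∛139)] = 2. By the tower law, [Q(∛139, ω) : Q] = 3 · 2 = 6. (In fact Q(∛139, ω) is the splitting field of x^3 - 139 over Q.)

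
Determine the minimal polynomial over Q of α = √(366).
m_α(x) = x^2 - 366

α satisfies α^2 - 366 = 0, so x^2 - 366 annihilates α. Since d = 366 is squarefree and ≠ 1, it is not a perfect square in Q, so x^2 - 366 has no rational root and is therefore irreducible over Q (a degree-2 polynomial over a field is irreducible iff it has no root). Hence m_α(x) = x^2 - 366.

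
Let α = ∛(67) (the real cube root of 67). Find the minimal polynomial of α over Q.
m_α(x) = x^3 - 67

α satisfies α^3 = 67, so x^3 - 67 annihilates α. By the rational root test, a rational root p/q (in lowest terms) of x^3 - 67 would satisfy p^3 = 67 q^3, forcing q = 1 and p^3 = 67; but 67 is not a perfect cube, contradiction. A monic cubic over Q with no rational root is irreducible (any nontrivial factorization would include a linear factor). Hence x^3 - 67 is the minimal polynomial of α, and in particular [Q(α):Q] = 3.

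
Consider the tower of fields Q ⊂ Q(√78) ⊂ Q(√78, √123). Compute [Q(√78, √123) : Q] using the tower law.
[Q(√78, √123) : Q] = 4

[Q(√78):Q] = 2 (min poly x^2 - 78, irreducible since 78 is squarefree > 1). For the top step, suppose √123 ∈ Q(√78), say √123 = c + d√78 with c, d ∈ Q. Squaring: 123 = c^2 + 78d^2 + 2cd√78. Since √78 ∉ Q this forces 2cd = 0. If d = 0 then √123 = c ∈ Q, contradicting 123 squarefree > 1. If c = 0 then 123 = 78d^2, so 78·123 = (78d)^2 is a perfect square in Q — but 78·123 = 9594 is not a perfect square (since 78 and 123 are distinct squarefree integers). Contradiction. Hence √123 ∉ Q(√78), so x^2 - 123 stays irreducible over Q(√78) and [Q(√78, √123) : Q(√78)] = 2. By the tower law, [Q(√78, √123) : Q] = 2 · 2 = 4.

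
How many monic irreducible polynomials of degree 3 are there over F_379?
There are 18146520 monic irreducible polynomials of degree 3 over F_379

Each element of F_{379^3} that lies in no proper subfield is a root of exactly one monic irreducible of degree 3 over F_379, and each such polynomial has 3 distinct roots in F_{379^3}. By Möbius inversion the count is N_379(3) = (1/3) Σ_{d|3} μ(3/d) · 379^d = (1/3)(μ(3)·379^1 + μ(1)·379^3) = 54439560/3 = 18146520.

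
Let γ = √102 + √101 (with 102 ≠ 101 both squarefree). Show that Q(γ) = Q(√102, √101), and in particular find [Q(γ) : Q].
[Q(γ) : Q] = 4 (equivalently, Q(γ) = Q(√102, √101))

Obviously Q(γ) ⊆ Q(√102, √101), and [Q(√102, √101):Q] = 4 (since 102, 101 are distinct squarefree integers > 1 with 10302 not a perfect square). To show equality we compute the minimal polynomial of γ. From γ = √102 + √101: γ^2 = 102 + 2√(10302) + 101 = 203 + 2√(10302), so γ^2 - 203 = 2√(10302); squaring, (γ^2 - 203)^2 = 4·10302, i.e. γ^4 - 406γ^2 + 41209 - 41208 = 0, i.e. γ^4 - 406γ^2 + 1 = 0. So γ is a root of x^4 - 406x^2 + 1. This polynomial is irreducible over Q: it has no rational root (each ±√102 ± √101 is irrational), and any factorization into two quadratics over Q would force √(10302) ∈ Q (pairing opposite roots) or √102, √101 ∈ Q (other pairings), all impossible. Hence [Q(γ):Q] = 4 = [Q(√102, √101):Q], so Q(γ) = Q(√102, √101).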